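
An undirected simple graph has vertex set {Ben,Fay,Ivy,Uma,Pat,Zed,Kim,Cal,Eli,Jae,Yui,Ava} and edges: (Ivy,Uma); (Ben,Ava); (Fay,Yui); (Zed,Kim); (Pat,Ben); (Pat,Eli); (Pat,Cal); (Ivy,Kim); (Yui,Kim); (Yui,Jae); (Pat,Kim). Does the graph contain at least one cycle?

|V| = 12, |E| = 11, number of components = 1.
A forest on 12 vertices with 1 component has exactly 11 edges, which matches — so no cycle.

No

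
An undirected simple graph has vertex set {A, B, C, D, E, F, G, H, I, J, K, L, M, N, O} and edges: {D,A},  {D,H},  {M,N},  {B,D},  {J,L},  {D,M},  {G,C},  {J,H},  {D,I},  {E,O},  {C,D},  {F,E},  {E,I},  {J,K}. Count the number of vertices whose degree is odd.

Degrees: A:1, B:1, C:2, D:6, E:3, F:1, G:1, H:2, I:2, J:3, K:1, L:1, M:2, N:1, O:1
Odd-degree vertices: A, B, E, F, G, J, K, L, N, O.

10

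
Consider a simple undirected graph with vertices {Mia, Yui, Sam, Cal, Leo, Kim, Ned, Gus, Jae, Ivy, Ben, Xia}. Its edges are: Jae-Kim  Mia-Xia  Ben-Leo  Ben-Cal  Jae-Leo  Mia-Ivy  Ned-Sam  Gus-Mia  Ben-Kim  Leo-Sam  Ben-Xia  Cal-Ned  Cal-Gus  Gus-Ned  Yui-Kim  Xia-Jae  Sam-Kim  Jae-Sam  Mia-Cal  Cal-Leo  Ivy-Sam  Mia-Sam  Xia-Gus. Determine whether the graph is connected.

A breadth-first search from Mia visits Mia, Cal, Xia, Gus, Ivy, Sam, Ned, Leo, Ben, Jae, Kim, Yui — all 12 vertices — so the graph is connected.

Yes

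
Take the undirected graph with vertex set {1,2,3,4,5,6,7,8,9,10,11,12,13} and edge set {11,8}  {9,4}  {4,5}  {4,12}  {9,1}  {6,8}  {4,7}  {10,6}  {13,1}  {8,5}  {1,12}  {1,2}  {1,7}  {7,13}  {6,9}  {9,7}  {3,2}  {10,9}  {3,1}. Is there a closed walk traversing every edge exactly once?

No

Degrees: 1:6, 2:2, 3:2, 4:4, 5:2, 6:3, 7:4, 8:3, 9:5, 10:2, 11:1, 12:2, 13:2
6, 8, 9, 11 have odd degree; an Eulerian circuit needs every degree to be even, so none exists.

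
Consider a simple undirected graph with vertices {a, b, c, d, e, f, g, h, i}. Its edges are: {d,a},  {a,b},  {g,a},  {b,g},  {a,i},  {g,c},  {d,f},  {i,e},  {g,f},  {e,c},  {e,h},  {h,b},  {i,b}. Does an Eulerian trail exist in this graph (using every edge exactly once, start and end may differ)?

Yes

Degrees: a:4, b:4, c:2, d:2, e:3, f:2, g:4, h:2, i:3
Odd-degree vertices: e, i (2 total).
With 2 odd-degree vertices and all edges in one connected piece, an Eulerian trail exists (from e to i).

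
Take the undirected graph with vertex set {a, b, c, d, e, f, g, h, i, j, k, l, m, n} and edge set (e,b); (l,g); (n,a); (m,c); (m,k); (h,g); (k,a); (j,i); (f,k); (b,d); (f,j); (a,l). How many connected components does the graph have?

Component: {b, d, e}
Component: {a, c, f, g, h, i, j, k, l, m, n}

2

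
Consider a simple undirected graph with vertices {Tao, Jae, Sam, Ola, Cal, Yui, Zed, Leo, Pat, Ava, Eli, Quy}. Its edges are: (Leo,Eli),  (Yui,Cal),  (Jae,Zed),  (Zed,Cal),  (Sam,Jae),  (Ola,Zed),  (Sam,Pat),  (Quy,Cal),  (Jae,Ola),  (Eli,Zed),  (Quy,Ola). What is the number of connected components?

Component: {Tao}
Component: {Ava}
Component: {Jae, Sam, Ola, Cal, Yui, Zed, Leo, Pat, Eli, Quy}

3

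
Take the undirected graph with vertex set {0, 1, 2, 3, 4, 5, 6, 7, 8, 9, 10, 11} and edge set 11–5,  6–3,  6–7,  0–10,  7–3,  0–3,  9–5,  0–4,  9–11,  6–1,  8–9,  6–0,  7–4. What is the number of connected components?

Component: {2}
Component: {5, 8, 9, 11}
Component: {0, 1, 3, 4, 6, 7, 10}

3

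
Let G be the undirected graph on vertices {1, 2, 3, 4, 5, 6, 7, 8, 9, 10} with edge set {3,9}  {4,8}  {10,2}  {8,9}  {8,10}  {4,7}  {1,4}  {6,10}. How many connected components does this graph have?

2

Component: {5}
Component: {1, 2, 3, 4, 6, 7, 8, 9, 10}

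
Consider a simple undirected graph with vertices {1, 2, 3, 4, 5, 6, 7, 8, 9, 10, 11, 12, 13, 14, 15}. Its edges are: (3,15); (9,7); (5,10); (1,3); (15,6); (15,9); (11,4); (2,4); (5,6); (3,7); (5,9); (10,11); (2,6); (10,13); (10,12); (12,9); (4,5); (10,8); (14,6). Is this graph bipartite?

Yes

Partition the vertices as {3, 4, 6, 9, 10} vs {1, 2, 5, 7, 8, 11, 12, 13, 14, 15}. Each listed edge has one endpoint in each part, so the graph is bipartite.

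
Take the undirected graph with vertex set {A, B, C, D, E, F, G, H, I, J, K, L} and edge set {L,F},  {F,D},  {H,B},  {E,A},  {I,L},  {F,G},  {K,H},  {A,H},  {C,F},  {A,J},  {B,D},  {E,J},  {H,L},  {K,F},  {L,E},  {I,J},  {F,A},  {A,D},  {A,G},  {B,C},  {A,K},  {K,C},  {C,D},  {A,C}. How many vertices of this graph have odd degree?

Degrees: A:8, B:3, C:5, D:4, E:3, F:6, G:2, H:4, I:2, J:3, K:4, L:4
Odd-degree vertices: B, C, E, J.

4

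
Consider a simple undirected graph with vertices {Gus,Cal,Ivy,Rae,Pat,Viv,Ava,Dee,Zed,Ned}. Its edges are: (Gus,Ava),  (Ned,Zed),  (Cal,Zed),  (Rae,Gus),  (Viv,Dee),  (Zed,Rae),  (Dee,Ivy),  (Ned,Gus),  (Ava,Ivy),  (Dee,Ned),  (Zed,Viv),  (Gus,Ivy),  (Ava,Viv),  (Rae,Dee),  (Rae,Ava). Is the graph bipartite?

Gus-Ava-Viv-Dee-Ned-Gus is an odd cycle (length 5), and a bipartite graph can contain only even cycles.

No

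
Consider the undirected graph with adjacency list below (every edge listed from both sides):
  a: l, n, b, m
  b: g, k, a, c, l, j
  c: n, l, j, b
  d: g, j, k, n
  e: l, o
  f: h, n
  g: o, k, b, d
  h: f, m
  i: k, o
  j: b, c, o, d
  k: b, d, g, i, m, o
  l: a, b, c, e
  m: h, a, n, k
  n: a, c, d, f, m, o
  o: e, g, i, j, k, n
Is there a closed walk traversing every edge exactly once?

Degrees: a:4, b:6, c:4, d:4, e:2, f:2, g:4, h:2, i:2, j:4, k:6, l:4, m:4, n:6, o:6
Every vertex has even degree and the edges form a single connected piece, so an Eulerian circuit exists.

Yes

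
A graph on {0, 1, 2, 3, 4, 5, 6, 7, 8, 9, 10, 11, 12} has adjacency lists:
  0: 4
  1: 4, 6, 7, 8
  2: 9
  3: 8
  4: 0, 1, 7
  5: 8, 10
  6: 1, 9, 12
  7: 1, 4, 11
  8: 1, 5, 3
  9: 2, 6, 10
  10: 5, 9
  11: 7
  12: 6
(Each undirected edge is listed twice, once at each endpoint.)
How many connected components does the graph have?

1

Component: {0, 1, 2, 3, 4, 5, 6, 7, 8, 9, 10, 11, 12}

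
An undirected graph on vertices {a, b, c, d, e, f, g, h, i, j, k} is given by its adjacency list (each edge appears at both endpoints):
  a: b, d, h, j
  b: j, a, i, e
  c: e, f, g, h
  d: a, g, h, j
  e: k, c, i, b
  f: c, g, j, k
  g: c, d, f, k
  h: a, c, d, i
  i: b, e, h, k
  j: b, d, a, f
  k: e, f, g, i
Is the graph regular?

Degrees: a:4, b:4, c:4, d:4, e:4, f:4, g:4, h:4, i:4, j:4, k:4
All degrees equal 4; the graph is regular.

Yes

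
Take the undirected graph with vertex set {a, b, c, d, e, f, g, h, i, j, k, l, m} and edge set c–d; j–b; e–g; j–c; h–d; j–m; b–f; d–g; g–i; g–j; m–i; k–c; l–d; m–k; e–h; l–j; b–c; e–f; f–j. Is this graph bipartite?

c-b-j-c is an odd cycle (length 3), and a bipartite graph can contain only even cycles.

No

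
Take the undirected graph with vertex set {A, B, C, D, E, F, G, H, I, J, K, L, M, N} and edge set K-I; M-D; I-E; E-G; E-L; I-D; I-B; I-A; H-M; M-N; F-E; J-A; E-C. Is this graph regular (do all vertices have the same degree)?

Degrees: A:2, B:1, C:1, D:2, E:5, F:1, G:1, H:1, I:5, J:1, K:1, L:1, M:3, N:1
Vertex B has degree 1 while E has degree 5, so the graph is not regular.

No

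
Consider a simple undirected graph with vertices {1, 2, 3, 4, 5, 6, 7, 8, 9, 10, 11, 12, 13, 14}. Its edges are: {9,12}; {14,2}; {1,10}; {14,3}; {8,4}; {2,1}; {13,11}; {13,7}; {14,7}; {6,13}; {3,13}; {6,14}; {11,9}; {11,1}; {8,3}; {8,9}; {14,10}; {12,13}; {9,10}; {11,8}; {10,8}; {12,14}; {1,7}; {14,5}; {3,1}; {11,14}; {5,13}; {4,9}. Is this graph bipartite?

No

The cycle 9-8-11-9 has length 3, which is odd, so the graph is not bipartite.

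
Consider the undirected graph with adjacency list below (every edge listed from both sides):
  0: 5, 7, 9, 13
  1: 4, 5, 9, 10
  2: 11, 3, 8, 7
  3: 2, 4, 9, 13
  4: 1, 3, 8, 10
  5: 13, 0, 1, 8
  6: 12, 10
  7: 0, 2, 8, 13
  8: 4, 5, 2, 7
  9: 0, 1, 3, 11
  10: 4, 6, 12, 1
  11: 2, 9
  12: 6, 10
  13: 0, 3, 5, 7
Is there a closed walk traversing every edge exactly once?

Yes

Degrees: 0:4, 1:4, 2:4, 3:4, 4:4, 5:4, 6:2, 7:4, 8:4, 9:4, 10:4, 11:2, 12:2, 13:4
All degrees are even and the non-isolated vertices are connected — an Eulerian circuit exists.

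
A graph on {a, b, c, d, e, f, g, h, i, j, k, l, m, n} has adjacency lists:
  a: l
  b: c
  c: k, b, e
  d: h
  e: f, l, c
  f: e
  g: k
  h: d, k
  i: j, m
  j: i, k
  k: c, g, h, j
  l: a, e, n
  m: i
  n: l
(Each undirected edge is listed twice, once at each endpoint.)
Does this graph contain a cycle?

No

|V| = 14, |E| = 13, number of components = 1.
A forest on 14 vertices with 1 component has exactly 13 edges, which matches — so no cycle.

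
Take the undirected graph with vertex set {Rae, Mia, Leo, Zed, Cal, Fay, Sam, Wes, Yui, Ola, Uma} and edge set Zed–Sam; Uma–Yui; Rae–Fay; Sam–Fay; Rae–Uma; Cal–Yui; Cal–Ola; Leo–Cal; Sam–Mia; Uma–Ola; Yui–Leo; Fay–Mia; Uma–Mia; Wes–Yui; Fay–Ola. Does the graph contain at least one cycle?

The graph has 11 vertices, 15 edges, and 1 connected component.
One cycle is Rae-Uma-Yui-Cal-Ola-Fay-Rae.

Yes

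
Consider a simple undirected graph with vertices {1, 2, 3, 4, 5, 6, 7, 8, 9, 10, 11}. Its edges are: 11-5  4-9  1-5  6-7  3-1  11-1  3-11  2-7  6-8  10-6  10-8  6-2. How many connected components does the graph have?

Component: {4, 9}
Component: {1, 3, 5, 11}
Component: {2, 6, 7, 8, 10}

3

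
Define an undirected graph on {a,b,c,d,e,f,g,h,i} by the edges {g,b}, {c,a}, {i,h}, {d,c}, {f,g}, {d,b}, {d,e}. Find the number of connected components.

Component: {h, i}
Component: {a, b, c, d, e, f, g}

2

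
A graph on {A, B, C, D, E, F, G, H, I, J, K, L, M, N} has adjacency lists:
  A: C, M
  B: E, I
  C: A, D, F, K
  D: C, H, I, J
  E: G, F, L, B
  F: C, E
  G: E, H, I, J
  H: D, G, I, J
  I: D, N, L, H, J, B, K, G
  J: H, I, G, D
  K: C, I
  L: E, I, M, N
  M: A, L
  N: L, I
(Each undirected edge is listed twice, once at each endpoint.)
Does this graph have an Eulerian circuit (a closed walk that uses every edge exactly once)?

Yes

Degrees: A:2, B:2, C:4, D:4, E:4, F:2, G:4, H:4, I:8, J:4, K:2, L:4, M:2, N:2
Every vertex has even degree and the edges form a single connected piece, so an Eulerian circuit exists.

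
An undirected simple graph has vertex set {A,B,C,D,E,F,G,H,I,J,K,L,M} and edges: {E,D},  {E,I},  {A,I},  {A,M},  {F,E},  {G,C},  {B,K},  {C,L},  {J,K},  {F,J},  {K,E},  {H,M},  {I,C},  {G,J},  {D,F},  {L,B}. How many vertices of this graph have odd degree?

Degrees: A:2, B:2, C:3, D:2, E:4, F:3, G:2, H:1, I:3, J:3, K:3, L:2, M:2
Odd-degree vertices: C, F, H, I, J, K.

6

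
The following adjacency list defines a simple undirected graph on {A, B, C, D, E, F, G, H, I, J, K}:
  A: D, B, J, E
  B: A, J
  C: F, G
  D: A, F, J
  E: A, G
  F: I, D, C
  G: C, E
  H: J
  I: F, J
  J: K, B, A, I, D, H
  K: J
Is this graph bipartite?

The cycle D-A-J-D has length 3, which is odd, so the graph is not bipartite.

No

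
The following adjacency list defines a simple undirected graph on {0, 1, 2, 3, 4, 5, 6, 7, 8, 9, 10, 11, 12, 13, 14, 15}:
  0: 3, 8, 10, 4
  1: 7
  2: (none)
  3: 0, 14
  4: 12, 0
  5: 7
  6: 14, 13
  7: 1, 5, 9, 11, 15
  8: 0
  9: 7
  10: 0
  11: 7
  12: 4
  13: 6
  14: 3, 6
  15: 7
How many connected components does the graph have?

3

Component: {2}
Component: {1, 5, 7, 9, 11, 15}
Component: {0, 3, 4, 6, 8, 10, 12, 13, 14}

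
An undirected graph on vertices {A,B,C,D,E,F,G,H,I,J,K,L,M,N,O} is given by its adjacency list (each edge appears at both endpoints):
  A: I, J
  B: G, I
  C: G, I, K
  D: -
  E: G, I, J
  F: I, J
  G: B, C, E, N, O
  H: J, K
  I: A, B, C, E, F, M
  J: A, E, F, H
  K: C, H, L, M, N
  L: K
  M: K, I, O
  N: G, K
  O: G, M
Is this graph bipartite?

No

The cycle M-I-C-G-O-M has length 5, which is odd, so the graph is not bipartite.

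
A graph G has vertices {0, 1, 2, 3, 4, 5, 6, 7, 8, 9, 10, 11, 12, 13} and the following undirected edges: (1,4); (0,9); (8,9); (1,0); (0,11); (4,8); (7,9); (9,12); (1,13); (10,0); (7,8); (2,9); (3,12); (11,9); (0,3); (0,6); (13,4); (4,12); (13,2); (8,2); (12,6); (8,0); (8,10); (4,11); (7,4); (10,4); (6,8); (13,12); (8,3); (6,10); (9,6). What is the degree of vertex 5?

0

5 has no neighbors.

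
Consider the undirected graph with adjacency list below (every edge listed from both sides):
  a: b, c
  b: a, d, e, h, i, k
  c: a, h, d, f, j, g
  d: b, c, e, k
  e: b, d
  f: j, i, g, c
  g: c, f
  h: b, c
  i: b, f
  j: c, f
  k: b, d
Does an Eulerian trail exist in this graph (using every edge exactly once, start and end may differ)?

Yes

Degrees: a:2, b:6, c:6, d:4, e:2, f:4, g:2, h:2, i:2, j:2, k:2
Odd-degree vertices: none (0 total).
With 0 odd-degree vertices and all edges in one connected piece, an Eulerian trail exists.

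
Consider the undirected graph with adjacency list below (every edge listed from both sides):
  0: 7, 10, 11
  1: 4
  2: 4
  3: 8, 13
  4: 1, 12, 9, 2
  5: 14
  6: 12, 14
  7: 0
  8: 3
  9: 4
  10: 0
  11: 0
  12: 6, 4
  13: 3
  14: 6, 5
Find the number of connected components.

Component: {3, 8, 13}
Component: {0, 7, 10, 11}
Component: {1, 2, 4, 5, 6, 9, 12, 14}

3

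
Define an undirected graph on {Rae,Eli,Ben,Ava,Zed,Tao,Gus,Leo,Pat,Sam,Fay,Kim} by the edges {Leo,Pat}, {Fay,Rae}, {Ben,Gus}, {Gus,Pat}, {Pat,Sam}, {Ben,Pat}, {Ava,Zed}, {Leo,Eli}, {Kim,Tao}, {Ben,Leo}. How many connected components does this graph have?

4

Component: {Rae, Fay}
Component: {Ava, Zed}
Component: {Tao, Kim}
Component: {Eli, Ben, Gus, Leo, Pat, Sam}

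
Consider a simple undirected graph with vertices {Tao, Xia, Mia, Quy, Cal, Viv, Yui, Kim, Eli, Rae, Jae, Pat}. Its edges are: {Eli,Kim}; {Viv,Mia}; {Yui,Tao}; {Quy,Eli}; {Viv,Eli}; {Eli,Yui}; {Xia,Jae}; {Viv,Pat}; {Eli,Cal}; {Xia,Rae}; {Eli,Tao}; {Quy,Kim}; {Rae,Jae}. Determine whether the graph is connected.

No

Component: {Xia, Rae, Jae}
Component: {Tao, Mia, Quy, Cal, Viv, Yui, Kim, Eli, Pat}
No edge joins these 2 groups, so the graph is disconnected.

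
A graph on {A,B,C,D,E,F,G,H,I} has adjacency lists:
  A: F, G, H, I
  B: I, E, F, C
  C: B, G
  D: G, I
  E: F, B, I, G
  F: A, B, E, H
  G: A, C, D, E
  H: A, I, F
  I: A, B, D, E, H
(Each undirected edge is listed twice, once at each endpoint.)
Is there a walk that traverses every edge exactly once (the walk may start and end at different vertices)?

Degrees: A:4, B:4, C:2, D:2, E:4, F:4, G:4, H:3, I:5
Odd-degree vertices: H, I (2 total).
With 2 odd-degree vertices and all edges in one connected piece, an Eulerian trail exists (from H to I).

Yes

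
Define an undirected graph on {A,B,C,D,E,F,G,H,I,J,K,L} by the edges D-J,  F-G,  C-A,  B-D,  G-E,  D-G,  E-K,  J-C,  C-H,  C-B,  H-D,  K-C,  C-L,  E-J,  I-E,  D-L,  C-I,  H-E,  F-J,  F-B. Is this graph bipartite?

A valid 2-coloring puts {C, D, E, F} on one side and {A, B, G, H, I, J, K, L} on the other; every edge crosses between the two sides.

Yes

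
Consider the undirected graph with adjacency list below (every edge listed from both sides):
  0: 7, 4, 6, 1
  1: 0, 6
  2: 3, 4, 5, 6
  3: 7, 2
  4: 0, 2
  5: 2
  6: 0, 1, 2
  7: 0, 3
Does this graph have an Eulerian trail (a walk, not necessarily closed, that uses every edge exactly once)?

Degrees: 0:4, 1:2, 2:4, 3:2, 4:2, 5:1, 6:3, 7:2
Odd-degree vertices: 5, 6 (2 total).
With 2 odd-degree vertices and all edges in one connected piece, an Eulerian trail exists (from 5 to 6).

Yes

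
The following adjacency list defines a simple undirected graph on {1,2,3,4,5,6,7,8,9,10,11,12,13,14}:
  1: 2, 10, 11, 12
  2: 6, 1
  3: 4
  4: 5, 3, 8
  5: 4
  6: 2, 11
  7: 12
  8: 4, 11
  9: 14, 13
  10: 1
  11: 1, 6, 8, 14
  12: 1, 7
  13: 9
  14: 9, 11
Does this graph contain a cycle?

The graph has 14 vertices, 14 edges, and 1 connected component.
Since 14 > 14 - 1, a cycle must exist; for instance 1-11-6-2-1.

Yes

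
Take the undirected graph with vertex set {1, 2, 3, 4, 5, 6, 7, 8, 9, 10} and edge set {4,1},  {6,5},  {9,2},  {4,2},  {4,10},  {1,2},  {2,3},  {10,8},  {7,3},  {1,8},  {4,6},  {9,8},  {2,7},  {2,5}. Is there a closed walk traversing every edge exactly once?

Degrees: 1:3, 2:6, 3:2, 4:4, 5:2, 6:2, 7:2, 8:3, 9:2, 10:2
1, 8 have odd degree; an Eulerian circuit needs every degree to be even, so none exists.

No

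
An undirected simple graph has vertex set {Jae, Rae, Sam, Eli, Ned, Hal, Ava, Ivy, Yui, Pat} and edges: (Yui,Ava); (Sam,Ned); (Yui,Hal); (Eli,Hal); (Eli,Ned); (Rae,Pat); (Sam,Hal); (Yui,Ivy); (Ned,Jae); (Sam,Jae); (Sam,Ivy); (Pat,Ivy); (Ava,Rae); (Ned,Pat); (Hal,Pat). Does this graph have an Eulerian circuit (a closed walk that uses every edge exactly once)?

Degrees: Jae:2, Rae:2, Sam:4, Eli:2, Ned:4, Hal:4, Ava:2, Ivy:3, Yui:3, Pat:4
Vertices with odd degree: Ivy, Yui. An Eulerian circuit requires all degrees even.

No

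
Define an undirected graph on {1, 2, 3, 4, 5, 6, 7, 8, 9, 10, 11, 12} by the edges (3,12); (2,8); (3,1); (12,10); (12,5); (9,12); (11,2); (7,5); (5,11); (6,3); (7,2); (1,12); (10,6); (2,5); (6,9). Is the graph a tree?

No

The graph has 12 vertices and 15 edges.
It splits into 2 components, so it cannot be a tree.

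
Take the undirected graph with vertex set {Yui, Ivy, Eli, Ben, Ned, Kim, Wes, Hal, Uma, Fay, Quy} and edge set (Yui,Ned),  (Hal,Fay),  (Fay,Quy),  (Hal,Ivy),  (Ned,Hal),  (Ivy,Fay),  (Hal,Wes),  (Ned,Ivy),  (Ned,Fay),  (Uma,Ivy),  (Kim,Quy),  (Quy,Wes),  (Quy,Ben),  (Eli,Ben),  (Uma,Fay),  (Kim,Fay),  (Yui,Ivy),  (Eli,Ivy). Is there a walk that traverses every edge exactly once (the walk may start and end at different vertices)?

Degrees: Yui:2, Ivy:6, Eli:2, Ben:2, Ned:4, Kim:2, Wes:2, Hal:4, Uma:2, Fay:6, Quy:4
Odd-degree vertices: none (0 total).
The non-isolated vertices are connected and exactly 0 have odd degree, so an Eulerian trail exists.

Yes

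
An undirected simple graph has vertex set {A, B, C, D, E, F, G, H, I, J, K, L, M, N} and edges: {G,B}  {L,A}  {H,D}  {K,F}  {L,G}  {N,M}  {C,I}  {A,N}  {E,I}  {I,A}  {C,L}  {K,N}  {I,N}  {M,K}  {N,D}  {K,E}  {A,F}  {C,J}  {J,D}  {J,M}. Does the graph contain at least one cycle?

The graph has 14 vertices, 20 edges, and 1 connected component.
One cycle is A-I-C-J-D-N-K-F-A.

Yes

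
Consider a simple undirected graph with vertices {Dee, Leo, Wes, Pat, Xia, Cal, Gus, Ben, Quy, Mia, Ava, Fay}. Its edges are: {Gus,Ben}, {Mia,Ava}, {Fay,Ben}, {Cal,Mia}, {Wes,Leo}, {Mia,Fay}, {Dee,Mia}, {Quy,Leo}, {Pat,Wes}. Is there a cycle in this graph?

No

|V| = 12, |E| = 9, number of components = 3.
A forest on 12 vertices with 3 components has exactly 9 edges, which matches — so no cycle.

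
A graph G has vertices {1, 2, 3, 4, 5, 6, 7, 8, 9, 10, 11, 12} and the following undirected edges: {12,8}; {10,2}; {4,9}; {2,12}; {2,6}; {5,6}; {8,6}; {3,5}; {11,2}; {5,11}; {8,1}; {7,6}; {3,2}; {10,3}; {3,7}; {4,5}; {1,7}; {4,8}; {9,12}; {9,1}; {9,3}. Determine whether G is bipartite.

The cycle 2-10-3-2 has length 3, which is odd, so the graph is not bipartite.

No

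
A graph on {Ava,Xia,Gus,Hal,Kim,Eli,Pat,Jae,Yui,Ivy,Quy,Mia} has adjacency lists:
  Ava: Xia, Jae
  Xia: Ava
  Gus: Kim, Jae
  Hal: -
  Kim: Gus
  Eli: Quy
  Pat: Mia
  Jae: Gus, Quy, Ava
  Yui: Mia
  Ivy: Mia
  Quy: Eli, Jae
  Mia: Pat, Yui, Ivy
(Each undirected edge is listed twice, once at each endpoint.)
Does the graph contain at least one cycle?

The graph has 12 vertices, 9 edges, and 3 connected components.
Since 9 = 12 - 3, the graph is a forest and contains no cycle.

No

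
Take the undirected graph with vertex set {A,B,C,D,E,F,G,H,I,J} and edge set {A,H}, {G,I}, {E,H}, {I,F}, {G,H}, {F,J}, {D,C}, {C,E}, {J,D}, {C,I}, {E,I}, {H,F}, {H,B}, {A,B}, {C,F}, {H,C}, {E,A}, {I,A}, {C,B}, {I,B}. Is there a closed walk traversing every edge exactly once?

Degrees: A:4, B:4, C:6, D:2, E:4, F:4, G:2, H:6, I:6, J:2
Every vertex has even degree and the edges form a single connected piece, so an Eulerian circuit exists.

Yes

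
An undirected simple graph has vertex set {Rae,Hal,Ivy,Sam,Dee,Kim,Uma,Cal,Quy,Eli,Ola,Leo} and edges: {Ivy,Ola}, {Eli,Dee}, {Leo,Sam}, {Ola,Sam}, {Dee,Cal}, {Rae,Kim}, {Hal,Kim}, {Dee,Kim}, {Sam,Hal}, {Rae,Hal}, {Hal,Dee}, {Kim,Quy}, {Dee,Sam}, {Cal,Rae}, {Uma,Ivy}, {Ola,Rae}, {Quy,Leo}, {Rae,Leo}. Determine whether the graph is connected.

Starting from Rae and exploring outward reaches every vertex (Rae, Kim, Ola, Leo, Hal, Cal, Dee, Quy, Ivy, Sam, Eli, Uma); the graph is connected.

Yes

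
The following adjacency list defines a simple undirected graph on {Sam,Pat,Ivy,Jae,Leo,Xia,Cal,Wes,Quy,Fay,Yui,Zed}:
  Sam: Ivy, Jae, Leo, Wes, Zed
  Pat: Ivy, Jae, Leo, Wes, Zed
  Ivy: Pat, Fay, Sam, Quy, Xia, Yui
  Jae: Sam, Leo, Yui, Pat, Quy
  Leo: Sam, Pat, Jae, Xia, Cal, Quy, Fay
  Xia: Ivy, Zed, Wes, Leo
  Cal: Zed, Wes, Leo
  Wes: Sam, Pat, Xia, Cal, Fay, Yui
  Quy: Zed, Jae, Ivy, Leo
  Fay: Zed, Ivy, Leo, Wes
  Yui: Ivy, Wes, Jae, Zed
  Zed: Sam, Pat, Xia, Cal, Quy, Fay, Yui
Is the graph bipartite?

No

Quy-Leo-Jae-Quy is an odd cycle (length 3), and a bipartite graph can contain only even cycles.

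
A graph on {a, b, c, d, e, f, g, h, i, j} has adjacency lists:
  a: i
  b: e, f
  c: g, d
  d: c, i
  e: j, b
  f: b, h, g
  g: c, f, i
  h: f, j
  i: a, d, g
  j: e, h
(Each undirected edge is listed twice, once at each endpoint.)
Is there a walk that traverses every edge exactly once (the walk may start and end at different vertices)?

Degrees: a:1, b:2, c:2, d:2, e:2, f:3, g:3, h:2, i:3, j:2
Odd-degree vertices: a, f, g, i (4 total).
An Eulerian trail requires 0 or 2 odd-degree vertices; here there are 4.

No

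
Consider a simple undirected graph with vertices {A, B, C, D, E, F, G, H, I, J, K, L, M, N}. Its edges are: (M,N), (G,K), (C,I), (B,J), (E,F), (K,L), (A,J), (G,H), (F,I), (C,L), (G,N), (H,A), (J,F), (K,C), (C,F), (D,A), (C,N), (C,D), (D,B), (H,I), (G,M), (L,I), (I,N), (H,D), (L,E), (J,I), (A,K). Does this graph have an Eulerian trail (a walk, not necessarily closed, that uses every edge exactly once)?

Yes

Degrees: A:4, B:2, C:6, D:4, E:2, F:4, G:4, H:4, I:6, J:4, K:4, L:4, M:2, N:4
Odd-degree vertices: none (0 total).
With 0 odd-degree vertices and all edges in one connected piece, an Eulerian trail exists.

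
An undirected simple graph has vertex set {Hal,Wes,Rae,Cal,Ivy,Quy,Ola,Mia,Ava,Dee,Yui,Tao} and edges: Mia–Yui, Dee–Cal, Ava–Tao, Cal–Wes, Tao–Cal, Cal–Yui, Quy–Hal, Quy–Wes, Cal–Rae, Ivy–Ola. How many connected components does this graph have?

2

Component: {Ivy, Ola}
Component: {Hal, Wes, Rae, Cal, Quy, Mia, Ava, Dee, Yui, Tao}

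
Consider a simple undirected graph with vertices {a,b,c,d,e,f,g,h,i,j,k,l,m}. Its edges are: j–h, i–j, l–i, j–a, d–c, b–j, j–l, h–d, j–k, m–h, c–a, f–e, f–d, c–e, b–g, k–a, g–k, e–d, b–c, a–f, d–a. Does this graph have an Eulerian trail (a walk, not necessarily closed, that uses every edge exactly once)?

Degrees: a:5, b:3, c:4, d:5, e:3, f:3, g:2, h:3, i:2, j:6, k:3, l:2, m:1
Odd-degree vertices: a, b, d, e, f, h, k, m (8 total).
With 8 odd-degree vertices (more than two), no single trail can use every edge.

No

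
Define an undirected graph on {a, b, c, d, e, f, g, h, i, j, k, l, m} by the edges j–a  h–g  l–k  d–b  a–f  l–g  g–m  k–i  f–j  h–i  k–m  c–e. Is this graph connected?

Component: {b, d}
Component: {c, e}
Component: {a, f, j}
Component: {g, h, i, k, l, m}
No edge joins these 4 groups, so the graph is disconnected.

No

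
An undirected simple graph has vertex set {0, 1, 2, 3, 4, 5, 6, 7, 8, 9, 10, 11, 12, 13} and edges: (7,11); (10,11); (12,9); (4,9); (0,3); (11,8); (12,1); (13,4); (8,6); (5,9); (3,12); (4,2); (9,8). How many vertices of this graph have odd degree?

Degrees: 0:1, 1:1, 2:1, 3:2, 4:3, 5:1, 6:1, 7:1, 8:3, 9:4, 10:1, 11:3, 12:3, 13:1
Odd-degree vertices: 0, 1, 2, 4, 5, 6, 7, 8, 10, 11, 12, 13.

12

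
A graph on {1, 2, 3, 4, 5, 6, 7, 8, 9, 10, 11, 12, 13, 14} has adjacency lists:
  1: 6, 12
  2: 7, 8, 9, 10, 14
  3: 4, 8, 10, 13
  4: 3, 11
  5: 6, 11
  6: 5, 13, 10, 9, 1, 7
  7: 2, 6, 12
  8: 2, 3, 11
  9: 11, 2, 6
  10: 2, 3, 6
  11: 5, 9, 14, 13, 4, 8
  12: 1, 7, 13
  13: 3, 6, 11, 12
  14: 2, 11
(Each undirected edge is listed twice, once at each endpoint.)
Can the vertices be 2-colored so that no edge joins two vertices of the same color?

Color {2, 3, 6, 11, 12} black and {1, 4, 5, 7, 8, 9, 10, 13, 14} white. No edge joins two same-colored vertices, so the graph is bipartite.

Yes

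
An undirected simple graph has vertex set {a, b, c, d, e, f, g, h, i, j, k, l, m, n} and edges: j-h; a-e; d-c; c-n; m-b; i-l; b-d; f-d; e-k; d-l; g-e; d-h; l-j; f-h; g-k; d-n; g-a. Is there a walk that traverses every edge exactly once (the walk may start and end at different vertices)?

No

Degrees: a:2, b:2, c:2, d:6, e:3, f:2, g:3, h:3, i:1, j:2, k:2, l:3, m:1, n:2
Odd-degree vertices: e, g, h, i, l, m (6 total).
An Eulerian trail requires 0 or 2 odd-degree vertices; here there are 6.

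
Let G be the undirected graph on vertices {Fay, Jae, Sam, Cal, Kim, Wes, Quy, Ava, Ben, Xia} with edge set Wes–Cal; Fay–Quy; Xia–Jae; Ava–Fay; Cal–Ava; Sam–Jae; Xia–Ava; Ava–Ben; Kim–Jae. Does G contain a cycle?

No

|V| = 10, |E| = 9, number of components = 1.
Since 9 = 10 - 1, the graph is a forest and contains no cycle.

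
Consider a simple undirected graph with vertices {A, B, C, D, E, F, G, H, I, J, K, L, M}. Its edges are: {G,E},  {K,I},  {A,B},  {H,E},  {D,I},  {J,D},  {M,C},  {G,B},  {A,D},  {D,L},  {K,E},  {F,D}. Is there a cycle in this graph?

Yes

The graph has 13 vertices, 12 edges, and 2 connected components.
Since 12 > 13 - 2, a cycle must exist; for instance A-B-G-E-K-I-D-A.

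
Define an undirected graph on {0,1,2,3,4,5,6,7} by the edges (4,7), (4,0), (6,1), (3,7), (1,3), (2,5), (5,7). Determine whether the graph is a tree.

The graph has 8 vertices and 7 edges.
Connected and |E| = |V| - 1, which characterizes a tree.

Yes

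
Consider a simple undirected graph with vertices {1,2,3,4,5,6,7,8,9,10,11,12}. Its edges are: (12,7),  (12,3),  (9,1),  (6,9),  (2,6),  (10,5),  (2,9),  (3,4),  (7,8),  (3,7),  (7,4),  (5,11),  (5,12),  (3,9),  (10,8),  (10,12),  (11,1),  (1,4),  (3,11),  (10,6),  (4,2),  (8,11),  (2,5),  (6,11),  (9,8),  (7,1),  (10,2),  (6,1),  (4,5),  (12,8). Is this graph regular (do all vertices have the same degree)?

Yes

Degrees: 1:5, 2:5, 3:5, 4:5, 5:5, 6:5, 7:5, 8:5, 9:5, 10:5, 11:5, 12:5
All degrees equal 5; the graph is regular.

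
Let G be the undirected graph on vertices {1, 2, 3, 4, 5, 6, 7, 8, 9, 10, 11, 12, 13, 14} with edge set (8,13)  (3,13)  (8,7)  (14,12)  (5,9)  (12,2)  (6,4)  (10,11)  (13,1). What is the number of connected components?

5

Component: {4, 6}
Component: {5, 9}
Component: {10, 11}
Component: {2, 12, 14}
Component: {1, 3, 7, 8, 13}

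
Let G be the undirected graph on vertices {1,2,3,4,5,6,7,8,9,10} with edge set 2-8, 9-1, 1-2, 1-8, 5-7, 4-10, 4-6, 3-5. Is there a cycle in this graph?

|V| = 10, |E| = 8, number of components = 3.
One cycle is 1-2-8-1.

Yes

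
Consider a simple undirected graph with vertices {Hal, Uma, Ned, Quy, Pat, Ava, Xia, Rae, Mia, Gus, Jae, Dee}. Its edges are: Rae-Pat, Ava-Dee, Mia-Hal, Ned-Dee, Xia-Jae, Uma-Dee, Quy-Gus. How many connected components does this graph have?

Component: {Hal, Mia}
Component: {Quy, Gus}
Component: {Pat, Rae}
Component: {Xia, Jae}
Component: {Uma, Ned, Ava, Dee}

5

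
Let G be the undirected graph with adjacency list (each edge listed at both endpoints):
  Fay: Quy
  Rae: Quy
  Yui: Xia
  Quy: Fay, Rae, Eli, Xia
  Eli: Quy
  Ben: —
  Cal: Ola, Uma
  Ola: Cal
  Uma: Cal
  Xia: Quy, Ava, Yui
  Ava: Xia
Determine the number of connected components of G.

Component: {Ben}
Component: {Cal, Ola, Uma}
Component: {Fay, Rae, Yui, Quy, Eli, Xia, Ava}

3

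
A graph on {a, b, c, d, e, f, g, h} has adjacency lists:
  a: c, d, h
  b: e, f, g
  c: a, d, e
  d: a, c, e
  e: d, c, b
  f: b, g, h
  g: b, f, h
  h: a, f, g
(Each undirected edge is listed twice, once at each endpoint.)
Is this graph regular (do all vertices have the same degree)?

Yes

Degrees: a:3, b:3, c:3, d:3, e:3, f:3, g:3, h:3
Every vertex has degree 3, so the graph is 3-regular.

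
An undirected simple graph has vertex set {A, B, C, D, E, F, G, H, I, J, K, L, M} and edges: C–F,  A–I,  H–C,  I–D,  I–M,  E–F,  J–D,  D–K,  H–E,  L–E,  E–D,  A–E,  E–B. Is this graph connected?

Component: {G}
Component: {A, B, C, D, E, F, H, I, J, K, L, M}
There are 2 separate components, so the graph is not connected.

No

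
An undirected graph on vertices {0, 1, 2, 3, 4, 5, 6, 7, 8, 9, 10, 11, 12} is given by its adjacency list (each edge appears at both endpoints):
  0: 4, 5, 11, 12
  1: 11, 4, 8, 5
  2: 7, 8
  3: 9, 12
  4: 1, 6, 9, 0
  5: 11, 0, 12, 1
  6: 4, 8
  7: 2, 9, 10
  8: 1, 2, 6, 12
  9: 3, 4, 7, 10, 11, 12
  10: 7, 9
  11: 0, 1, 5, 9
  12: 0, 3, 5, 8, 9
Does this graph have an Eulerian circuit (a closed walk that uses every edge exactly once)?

No

Degrees: 0:4, 1:4, 2:2, 3:2, 4:4, 5:4, 6:2, 7:3, 8:4, 9:6, 10:2, 11:4, 12:5
7, 12 have odd degree; an Eulerian circuit needs every degree to be even, so none exists.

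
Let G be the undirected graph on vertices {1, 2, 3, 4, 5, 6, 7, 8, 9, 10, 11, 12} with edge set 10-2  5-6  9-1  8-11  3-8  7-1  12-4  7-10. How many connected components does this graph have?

4

Component: {4, 12}
Component: {5, 6}
Component: {3, 8, 11}
Component: {1, 2, 7, 9, 10}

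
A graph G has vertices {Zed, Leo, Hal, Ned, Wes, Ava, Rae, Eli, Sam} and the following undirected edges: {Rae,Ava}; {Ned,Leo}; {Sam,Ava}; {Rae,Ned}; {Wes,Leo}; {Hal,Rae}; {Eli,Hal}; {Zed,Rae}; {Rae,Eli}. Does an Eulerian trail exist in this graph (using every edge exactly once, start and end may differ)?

No

Degrees: Zed:1, Leo:2, Hal:2, Ned:2, Wes:1, Ava:2, Rae:5, Eli:2, Sam:1
Odd-degree vertices: Zed, Wes, Rae, Sam (4 total).
With 4 odd-degree vertices (more than two), no single trail can use every edge.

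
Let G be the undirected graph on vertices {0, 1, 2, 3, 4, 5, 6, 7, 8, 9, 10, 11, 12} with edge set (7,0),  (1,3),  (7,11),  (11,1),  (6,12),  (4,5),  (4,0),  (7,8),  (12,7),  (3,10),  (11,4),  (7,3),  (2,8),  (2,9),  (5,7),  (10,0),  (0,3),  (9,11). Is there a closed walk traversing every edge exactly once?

Degrees: 0:4, 1:2, 2:2, 3:4, 4:3, 5:2, 6:1, 7:6, 8:2, 9:2, 10:2, 11:4, 12:2
4, 6 have odd degree; an Eulerian circuit needs every degree to be even, so none exists.

No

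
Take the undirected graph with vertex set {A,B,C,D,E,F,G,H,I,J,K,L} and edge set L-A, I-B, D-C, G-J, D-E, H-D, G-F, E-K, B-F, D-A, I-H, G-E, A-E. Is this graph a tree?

No

The graph has 12 vertices and 13 edges.
Connected but with 13 > 11 edges, so it has a cycle and is not a tree.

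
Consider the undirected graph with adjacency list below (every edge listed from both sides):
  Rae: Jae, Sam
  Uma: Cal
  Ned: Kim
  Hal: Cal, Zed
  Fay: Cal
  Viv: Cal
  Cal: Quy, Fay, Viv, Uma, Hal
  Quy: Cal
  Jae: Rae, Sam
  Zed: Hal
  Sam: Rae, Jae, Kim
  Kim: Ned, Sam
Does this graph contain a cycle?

|V| = 12, |E| = 11, number of components = 2.
Since 11 > 12 - 2, a cycle must exist; for instance Rae-Sam-Jae-Rae.

Yes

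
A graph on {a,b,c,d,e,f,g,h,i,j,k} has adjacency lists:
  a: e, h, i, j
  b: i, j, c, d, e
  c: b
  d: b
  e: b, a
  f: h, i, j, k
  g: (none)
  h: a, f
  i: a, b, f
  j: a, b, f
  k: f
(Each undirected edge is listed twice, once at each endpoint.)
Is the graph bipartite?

Partition the vertices as {c, d, e, g, h, i, j, k} vs {a, b, f}. Each listed edge has one endpoint in each part, so the graph is bipartite.

Yes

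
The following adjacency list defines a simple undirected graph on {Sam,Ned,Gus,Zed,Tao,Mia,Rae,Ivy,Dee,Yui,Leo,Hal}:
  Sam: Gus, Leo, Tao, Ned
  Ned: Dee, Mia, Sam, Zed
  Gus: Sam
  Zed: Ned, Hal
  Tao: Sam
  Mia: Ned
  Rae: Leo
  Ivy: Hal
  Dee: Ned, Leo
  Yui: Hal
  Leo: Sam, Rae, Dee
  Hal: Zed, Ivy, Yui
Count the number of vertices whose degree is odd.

8

Degrees: Sam:4, Ned:4, Gus:1, Zed:2, Tao:1, Mia:1, Rae:1, Ivy:1, Dee:2, Yui:1, Leo:3, Hal:3
Odd-degree vertices: Gus, Tao, Mia, Rae, Ivy, Yui, Leo, Hal.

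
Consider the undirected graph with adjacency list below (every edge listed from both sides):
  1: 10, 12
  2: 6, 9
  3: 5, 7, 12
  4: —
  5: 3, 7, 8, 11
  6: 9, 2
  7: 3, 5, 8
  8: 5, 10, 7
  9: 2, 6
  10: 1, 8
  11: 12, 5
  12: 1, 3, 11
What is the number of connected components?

Component: {4}
Component: {2, 6, 9}
Component: {1, 3, 5, 7, 8, 10, 11, 12}

3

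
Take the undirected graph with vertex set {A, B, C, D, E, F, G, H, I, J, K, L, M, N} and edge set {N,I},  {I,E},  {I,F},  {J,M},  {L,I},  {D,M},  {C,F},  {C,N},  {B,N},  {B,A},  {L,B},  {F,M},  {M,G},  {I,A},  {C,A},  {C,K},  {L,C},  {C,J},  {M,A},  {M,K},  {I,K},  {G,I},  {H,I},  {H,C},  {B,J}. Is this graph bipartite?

Yes

Color {B, C, I, M} black and {A, D, E, F, G, H, J, K, L, N} white. No edge joins two same-colored vertices, so the graph is bipartite.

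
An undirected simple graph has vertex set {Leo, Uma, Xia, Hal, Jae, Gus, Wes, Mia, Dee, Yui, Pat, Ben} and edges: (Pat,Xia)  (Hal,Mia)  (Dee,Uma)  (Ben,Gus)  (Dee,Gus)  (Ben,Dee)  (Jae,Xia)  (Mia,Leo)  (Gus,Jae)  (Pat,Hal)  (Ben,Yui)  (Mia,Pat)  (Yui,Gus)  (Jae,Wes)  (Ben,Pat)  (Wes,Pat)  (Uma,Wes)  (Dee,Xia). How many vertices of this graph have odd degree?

6

Degrees: Leo:1, Uma:2, Xia:3, Hal:2, Jae:3, Gus:4, Wes:3, Mia:3, Dee:4, Yui:2, Pat:5, Ben:4
Odd-degree vertices: Leo, Xia, Jae, Wes, Mia, Pat.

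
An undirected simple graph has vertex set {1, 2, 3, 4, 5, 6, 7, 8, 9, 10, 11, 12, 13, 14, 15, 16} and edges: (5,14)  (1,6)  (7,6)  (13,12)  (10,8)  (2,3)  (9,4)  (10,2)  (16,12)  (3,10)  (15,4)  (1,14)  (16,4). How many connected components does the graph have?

4

Component: {11}
Component: {2, 3, 8, 10}
Component: {1, 5, 6, 7, 14}
Component: {4, 9, 12, 13, 15, 16}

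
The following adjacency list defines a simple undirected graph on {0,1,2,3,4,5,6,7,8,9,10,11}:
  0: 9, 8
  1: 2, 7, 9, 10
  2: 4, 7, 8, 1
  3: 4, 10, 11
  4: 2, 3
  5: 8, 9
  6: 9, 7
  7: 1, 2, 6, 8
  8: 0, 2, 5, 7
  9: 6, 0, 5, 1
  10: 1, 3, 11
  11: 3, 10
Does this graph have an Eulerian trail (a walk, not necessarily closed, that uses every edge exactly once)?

Degrees: 0:2, 1:4, 2:4, 3:3, 4:2, 5:2, 6:2, 7:4, 8:4, 9:4, 10:3, 11:2
Odd-degree vertices: 3, 10 (2 total).
The non-isolated vertices are connected and exactly 2 have odd degree, so an Eulerian trail exists (from 3 to 10).

Yes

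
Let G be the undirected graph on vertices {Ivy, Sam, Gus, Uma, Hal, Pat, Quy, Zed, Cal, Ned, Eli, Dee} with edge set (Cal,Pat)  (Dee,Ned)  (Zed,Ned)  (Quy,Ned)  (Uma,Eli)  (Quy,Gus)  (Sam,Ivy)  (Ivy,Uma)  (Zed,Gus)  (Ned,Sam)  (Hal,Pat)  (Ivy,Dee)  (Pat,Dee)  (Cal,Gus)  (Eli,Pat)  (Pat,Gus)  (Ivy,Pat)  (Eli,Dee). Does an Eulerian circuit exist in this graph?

No

Degrees: Ivy:4, Sam:2, Gus:4, Uma:2, Hal:1, Pat:6, Quy:2, Zed:2, Cal:2, Ned:4, Eli:3, Dee:4
Hal, Eli have odd degree; an Eulerian circuit needs every degree to be even, so none exists.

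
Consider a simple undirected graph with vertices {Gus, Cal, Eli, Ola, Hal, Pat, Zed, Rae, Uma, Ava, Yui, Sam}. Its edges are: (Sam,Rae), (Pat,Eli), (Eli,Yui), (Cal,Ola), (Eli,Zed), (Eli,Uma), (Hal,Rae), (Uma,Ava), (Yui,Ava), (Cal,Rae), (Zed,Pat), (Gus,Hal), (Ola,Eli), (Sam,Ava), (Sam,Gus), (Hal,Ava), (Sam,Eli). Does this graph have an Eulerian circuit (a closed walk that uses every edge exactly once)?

No

Degrees: Gus:2, Cal:2, Eli:6, Ola:2, Hal:3, Pat:2, Zed:2, Rae:3, Uma:2, Ava:4, Yui:2, Sam:4
Vertices with odd degree: Hal, Rae. An Eulerian circuit requires all degrees even.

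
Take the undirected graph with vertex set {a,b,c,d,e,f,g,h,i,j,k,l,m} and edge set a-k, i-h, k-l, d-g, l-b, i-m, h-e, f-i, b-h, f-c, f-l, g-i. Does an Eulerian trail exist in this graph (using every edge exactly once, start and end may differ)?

Degrees: a:1, b:2, c:1, d:1, e:1, f:3, g:2, h:3, i:4, j:0, k:2, l:3, m:1
Odd-degree vertices: a, c, d, e, f, h, l, m (8 total).
With 8 odd-degree vertices (more than two), no single trail can use every edge.

No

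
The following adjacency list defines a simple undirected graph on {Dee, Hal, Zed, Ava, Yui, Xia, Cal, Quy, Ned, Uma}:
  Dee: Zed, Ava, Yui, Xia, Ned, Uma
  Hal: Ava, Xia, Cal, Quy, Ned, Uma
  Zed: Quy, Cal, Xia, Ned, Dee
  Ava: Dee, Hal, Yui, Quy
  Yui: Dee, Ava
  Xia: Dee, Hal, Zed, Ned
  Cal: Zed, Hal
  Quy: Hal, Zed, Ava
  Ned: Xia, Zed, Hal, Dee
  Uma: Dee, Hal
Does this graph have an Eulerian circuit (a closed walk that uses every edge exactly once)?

Degrees: Dee:6, Hal:6, Zed:5, Ava:4, Yui:2, Xia:4, Cal:2, Quy:3, Ned:4, Uma:2
Zed, Quy have odd degree; an Eulerian circuit needs every degree to be even, so none exists.

No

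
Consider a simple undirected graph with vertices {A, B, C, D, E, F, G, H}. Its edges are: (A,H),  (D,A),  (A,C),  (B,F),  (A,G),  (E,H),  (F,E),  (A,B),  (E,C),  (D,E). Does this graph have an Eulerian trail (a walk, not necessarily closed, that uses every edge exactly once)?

Degrees: A:5, B:2, C:2, D:2, E:4, F:2, G:1, H:2
Odd-degree vertices: A, G (2 total).
With 2 odd-degree vertices and all edges in one connected piece, an Eulerian trail exists (from A to G).

Yes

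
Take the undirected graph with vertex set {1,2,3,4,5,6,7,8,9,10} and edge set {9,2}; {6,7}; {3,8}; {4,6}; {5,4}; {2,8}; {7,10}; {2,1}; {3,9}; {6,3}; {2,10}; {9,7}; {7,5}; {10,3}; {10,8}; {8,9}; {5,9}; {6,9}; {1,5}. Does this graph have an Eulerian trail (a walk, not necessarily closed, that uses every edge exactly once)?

Degrees: 1:2, 2:4, 3:4, 4:2, 5:4, 6:4, 7:4, 8:4, 9:6, 10:4
Odd-degree vertices: none (0 total).
The non-isolated vertices are connected and exactly 0 have odd degree, so an Eulerian trail exists.

Yes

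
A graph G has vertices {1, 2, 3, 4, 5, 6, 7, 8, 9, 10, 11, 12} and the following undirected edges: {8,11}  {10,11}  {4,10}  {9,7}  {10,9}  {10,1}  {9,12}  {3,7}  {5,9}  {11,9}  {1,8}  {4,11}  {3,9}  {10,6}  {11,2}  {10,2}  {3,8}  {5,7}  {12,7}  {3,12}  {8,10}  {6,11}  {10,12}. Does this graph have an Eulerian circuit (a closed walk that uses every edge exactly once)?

Degrees: 1:2, 2:2, 3:4, 4:2, 5:2, 6:2, 7:4, 8:4, 9:6, 10:8, 11:6, 12:4
All degrees are even and the non-isolated vertices are connected — an Eulerian circuit exists.

Yes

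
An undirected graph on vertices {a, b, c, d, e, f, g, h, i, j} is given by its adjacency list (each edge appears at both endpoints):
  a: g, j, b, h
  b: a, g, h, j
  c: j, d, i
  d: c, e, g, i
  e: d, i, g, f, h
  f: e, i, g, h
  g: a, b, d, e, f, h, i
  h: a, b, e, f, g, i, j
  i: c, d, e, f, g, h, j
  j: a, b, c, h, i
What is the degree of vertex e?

Neighbors of e: d, f, g, h, i.

5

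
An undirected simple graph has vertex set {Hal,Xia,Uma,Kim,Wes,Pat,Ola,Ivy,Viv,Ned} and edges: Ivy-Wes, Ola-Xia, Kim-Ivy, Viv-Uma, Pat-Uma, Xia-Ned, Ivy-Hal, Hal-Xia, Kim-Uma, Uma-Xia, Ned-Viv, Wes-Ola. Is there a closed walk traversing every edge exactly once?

No

Degrees: Hal:2, Xia:4, Uma:4, Kim:2, Wes:2, Pat:1, Ola:2, Ivy:3, Viv:2, Ned:2
Pat, Ivy have odd degree; an Eulerian circuit needs every degree to be even, so none exists.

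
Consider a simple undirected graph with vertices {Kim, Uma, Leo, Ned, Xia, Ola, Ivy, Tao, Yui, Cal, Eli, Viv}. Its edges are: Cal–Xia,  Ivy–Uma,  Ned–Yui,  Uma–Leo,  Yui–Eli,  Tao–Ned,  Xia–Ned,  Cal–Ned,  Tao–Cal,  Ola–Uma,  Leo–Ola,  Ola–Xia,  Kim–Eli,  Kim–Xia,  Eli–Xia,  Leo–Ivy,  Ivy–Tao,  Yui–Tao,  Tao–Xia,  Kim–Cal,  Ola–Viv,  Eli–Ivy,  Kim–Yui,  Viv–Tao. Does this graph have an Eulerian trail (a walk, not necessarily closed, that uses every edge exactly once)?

Yes

Degrees: Kim:4, Uma:3, Leo:3, Ned:4, Xia:6, Ola:4, Ivy:4, Tao:6, Yui:4, Cal:4, Eli:4, Viv:2
Odd-degree vertices: Uma, Leo (2 total).
The non-isolated vertices are connected and exactly 2 have odd degree, so an Eulerian trail exists (from Uma to Leo).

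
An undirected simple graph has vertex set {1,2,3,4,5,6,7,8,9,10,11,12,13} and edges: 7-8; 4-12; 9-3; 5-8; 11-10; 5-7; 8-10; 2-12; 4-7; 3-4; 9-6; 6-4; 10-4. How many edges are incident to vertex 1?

0

1 has no neighbors.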